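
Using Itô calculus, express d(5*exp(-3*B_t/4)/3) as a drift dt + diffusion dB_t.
d(5*exp(-3*B_t/4)/3) = (15*exp(-3*B_t/4)/32) dt + (-5*exp(-3*B_t/4)/4) dB_t

Itô's formula for f(B_t) gives d f(B_t) = f'(B_t) dB_t + (1/2) f''(B_t) dt. Compute derivatives of f(x) = 5*exp(-3*x/4)/3:
  f'(x)  = -5*exp(-3*x/4)/4
  f''(x) = 15*exp(-3*x/4)/16
Substitute x = B_t and multiply the f'' term by 1/2:
  drift     = (1/2) * (15*exp(-3*x/4)/16) evaluated at B_t = 15*exp(-3*B_t/4)/32
  diffusion = (-5*exp(-3*x/4)/4) evaluated at B_t = -5*exp(-3*B_t/4)/4
Therefore d(5*exp(-3*B_t/4)/3) = (15*exp(-3*B_t/4)/32) dt + (-5*exp(-3*B_t/4)/4) dB_t.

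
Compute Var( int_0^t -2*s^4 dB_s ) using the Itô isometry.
Var = 4*t^9/9

The Itô integral of a deterministic integrand f(s) has mean 0 because each increment f(s) * (B_{s+ds} - B_s) has mean 0. By the Itô isometry:
  Var( int_0^t f(s) dB_s ) = E[ (int_0^t f(s) dB_s)^2 ] = int_0^t f(s)^2 ds.
Here f(s) = -2*s^4, so f(s)^2 = 4*s^8. Integrate:
  int_0^t (4*s^8) ds = 4*t^9/9.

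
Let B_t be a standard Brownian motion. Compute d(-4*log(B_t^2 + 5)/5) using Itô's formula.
d(-4*log(B_t^2 + 5)/5) = (4*(B_t^2 - 5)/(5*(B_t^2 + 5)^2)) dt + (-8*B_t/(5*B_t^2 + 25)) dB_t

Itô's formula for f(B_t) gives d f(B_t) = f'(B_t) dB_t + (1/2) f''(B_t) dt. Compute derivatives of f(x) = -4*log(x^2 + 5)/5:
  f'(x)  = -8*x/(5*x^2 + 25)
  f''(x) = 8*(x^2 - 5)/(5*(x^2 + 5)^2)
Substitute x = B_t and multiply the f'' term by 1/2:
  drift     = (1/2) * (8*(x^2 - 5)/(5*(x^2 + 5)^2)) evaluated at B_t = 4*(B_t^2 - 5)/(5*(B_t^2 + 5)^2)
  diffusion = (-8*x/(5*x^2 + 25)) evaluated at B_t = -8*B_t/(5*B_t^2 + 25)
Therefore d(-4*log(B_t^2 + 5)/5) = (4*(B_t^2 - 5)/(5*(B_t^2 + 5)^2)) dt + (-8*B_t/(5*B_t^2 + 25)) dB_t.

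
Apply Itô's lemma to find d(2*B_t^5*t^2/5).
d(2*B_t^5*t^2/5) = (4*B_t^3*t*(B_t^2 + 5*t)/5) dt + (2*B_t^4*t^2) dB_t

Itô's formula for f(t, x): d f(t, B_t) = (f_t + (1/2) f_xx) dt + f_x dB_t. Compute partials of f(t, x) = 2*t^2*x^5/5:
  f_t(t,x)  = 4*t*x^5/5
  f_x(t,x)  = 2*t^2*x^4
  f_xx(t,x) = 8*t^2*x^3
Assemble drift = f_t + (1/2) f_xx = 4*t*x^3*(5*t + x^2)/5 and diffusion = f_x = 2*t^2*x^4. Substituting x = B_t:
  d(2*B_t^5*t^2/5) = (4*B_t^3*t*(B_t^2 + 5*t)/5) dt + (2*B_t^4*t^2) dB_t.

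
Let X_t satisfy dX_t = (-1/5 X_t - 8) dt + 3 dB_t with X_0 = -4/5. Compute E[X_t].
E[X_t] = -40 + 196*exp(-t/5)/5

Taking expectations and using E[dB_t] = 0, the mean m(t) = E[X_t] satisfies the ODE m'(t) = a m(t) + b with m(0) = x_0. With a = -1/5, b = -8, x_0 = -4/5, the solution is
  m(t) = x_0 * exp(a t) + (b/a) * (exp(a t) - 1)
       = (-4/5) * exp((-1/5) t) + ((-8)/(-1/5)) * (exp((-1/5) t) - 1)
       = -40 + 196*exp(-t/5)/5.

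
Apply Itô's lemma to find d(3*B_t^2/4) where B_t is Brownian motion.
d(3*B_t^2/4) = (3/4) dt + (3*B_t/2) dB_t

Itô's formula for f(B_t) gives d f(B_t) = f'(B_t) dB_t + (1/2) f''(B_t) dt. Compute derivatives of f(x) = 3*x^2/4:
  f'(x)  = 3*x/2
  f''(x) = 3/2
Substitute x = B_t and multiply the f'' term by 1/2:
  drift     = (1/2) * (3/2) evaluated at B_t = 3/4
  diffusion = (3*x/2) evaluated at B_t = 3*B_t/2
Therefore d(3*B_t^2/4) = (3/4) dt + (3*B_t/2) dB_t.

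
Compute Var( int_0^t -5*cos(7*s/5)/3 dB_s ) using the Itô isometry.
Var = 25*t/18 + 125*sin(14*t/5)/252

The Itô integral of a deterministic integrand f(s) has mean 0 because each increment f(s) * (B_{s+ds} - B_s) has mean 0. By the Itô isometry:
  Var( int_0^t f(s) dB_s ) = E[ (int_0^t f(s) dB_s)^2 ] = int_0^t f(s)^2 ds.
Here f(s) = -5*cos(7*s/5)/3, so f(s)^2 = 25*cos(7*s/5)^2/9. Integrate:
  int_0^t (25*cos(7*s/5)^2/9) ds = 25*t/18 + 125*sin(14*t/5)/252.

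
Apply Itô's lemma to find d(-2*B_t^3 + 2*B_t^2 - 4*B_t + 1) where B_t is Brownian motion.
d(-2*B_t^3 + 2*B_t^2 - 4*B_t + 1) = (2 - 6*B_t) dt + (-6*B_t^2 + 4*B_t - 4) dB_t

Itô's formula for f(B_t) gives d f(B_t) = f'(B_t) dB_t + (1/2) f''(B_t) dt. Compute derivatives of f(x) = -2*x^3 + 2*x^2 - 4*x + 1:
  f'(x)  = -6*x^2 + 4*x - 4
  f''(x) = 4 - 12*x
Substitute x = B_t and multiply the f'' term by 1/2:
  drift     = (1/2) * (4 - 12*x) evaluated at B_t = 2 - 6*B_t
  diffusion = (-6*x^2 + 4*x - 4) evaluated at B_t = -6*B_t^2 + 4*B_t - 4
Therefore d(-2*B_t^3 + 2*B_t^2 - 4*B_t + 1) = (2 - 6*B_t) dt + (-6*B_t^2 + 4*B_t - 4) dB_t.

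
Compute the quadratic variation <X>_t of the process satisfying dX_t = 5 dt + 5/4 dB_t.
<X>_t = 25*t/16

For an Itô process dX_t = a(t) dt + b(t) dB_t, the quadratic variation is <X>_t = int_0^t b(s)^2 ds (the drift term does not contribute). Here b(s) = 5/4, so
  b(s)^2 = 25/16.
Integrating from 0 to t:
  <X>_t = int_0^t (25/16) ds = 25*t/16.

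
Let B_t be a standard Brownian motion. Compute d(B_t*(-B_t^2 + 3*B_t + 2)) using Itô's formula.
d(B_t*(-B_t^2 + 3*B_t + 2)) = (3 - 3*B_t) dt + (-3*B_t^2 + 6*B_t + 2) dB_t

Itô's formula for f(B_t) gives d f(B_t) = f'(B_t) dB_t + (1/2) f''(B_t) dt. Compute derivatives of f(x) = x*(-x^2 + 3*x + 2):
  f'(x)  = -3*x^2 + 6*x + 2
  f''(x) = 6 - 6*x
Substitute x = B_t and multiply the f'' term by 1/2:
  drift     = (1/2) * (6 - 6*x) evaluated at B_t = 3 - 3*B_t
  diffusion = (-3*x^2 + 6*x + 2) evaluated at B_t = -3*B_t^2 + 6*B_t + 2
Therefore d(B_t*(-B_t^2 + 3*B_t + 2)) = (3 - 3*B_t) dt + (-3*B_t^2 + 6*B_t + 2) dB_t.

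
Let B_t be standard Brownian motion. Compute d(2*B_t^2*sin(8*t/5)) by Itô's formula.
d(2*B_t^2*sin(8*t/5)) = (16*B_t^2*cos(8*t/5)/5 + 2*sin(8*t/5)) dt + (4*B_t*sin(8*t/5)) dB_t

Itô's formula for f(t, x): d f(t, B_t) = (f_t + (1/2) f_xx) dt + f_x dB_t. Compute partials of f(t, x) = 2*x^2*sin(8*t/5):
  f_t(t,x)  = 16*x^2*cos(8*t/5)/5
  f_x(t,x)  = 4*x*sin(8*t/5)
  f_xx(t,x) = 4*sin(8*t/5)
Assemble drift = f_t + (1/2) f_xx = 16*x^2*cos(8*t/5)/5 + 2*sin(8*t/5) and diffusion = f_x = 4*x*sin(8*t/5). Substituting x = B_t:
  d(2*B_t^2*sin(8*t/5)) = (16*B_t^2*cos(8*t/5)/5 + 2*sin(8*t/5)) dt + (4*B_t*sin(8*t/5)) dB_t.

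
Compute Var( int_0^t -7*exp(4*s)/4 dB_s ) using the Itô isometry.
Var = 49*exp(8*t)/128 - 49/128

The Itô integral of a deterministic integrand f(s) has mean 0 because each increment f(s) * (B_{s+ds} - B_s) has mean 0. By the Itô isometry:
  Var( int_0^t f(s) dB_s ) = E[ (int_0^t f(s) dB_s)^2 ] = int_0^t f(s)^2 ds.
Here f(s) = -7*exp(4*s)/4, so f(s)^2 = 49*exp(8*s)/16. Integrate:
  int_0^t (49*exp(8*s)/16) ds = 49*exp(8*t)/128 - 49/128.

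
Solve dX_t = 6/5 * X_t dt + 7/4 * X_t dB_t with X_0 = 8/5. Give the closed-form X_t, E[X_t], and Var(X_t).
X_t = 8/5 * exp((-53/160) t + (7/4) B_t); E[X_t] = 8*exp(6*t/5)/5; Var(X_t) = 64*(exp(49*t/16) - 1)*exp(12*t/5)/25

For GBM dX = mu X dt + sigma X dB with X_0 = x_0, apply Itô to Y = log X: dY = (mu - sigma^2/2) dt + sigma dB, so Y_t = log(x_0) + (mu - sigma^2/2) t + sigma B_t and hence X_t = x_0 * exp((mu - sigma^2/2) t + sigma B_t).
With mu = 6/5, sigma = 7/4, x_0 = 8/5, this gives:
  X_t = 8/5 * exp((-53/160) * t + (7/4) * B_t).
Since sigma*B_t ~ Normal(0, sigma^2 t), E[exp(sigma*B_t)] = exp(sigma^2 t / 2); so E[X_t] = x_0 * exp((mu - sigma^2/2) t) * exp(sigma^2 t / 2) = x_0 * exp(mu t) = 8*exp(6*t/5)/5.
Var(X_t) = E[X_t^2] - (E[X_t])^2 = x_0^2 * exp(2 mu t) * (exp(sigma^2 t) - 1) = 64*(exp(49*t/16) - 1)*exp(12*t/5)/25.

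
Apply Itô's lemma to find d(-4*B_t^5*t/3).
d(-4*B_t^5*t/3) = (4*B_t^3*(-B_t^2 - 10*t)/3) dt + (-20*B_t^4*t/3) dB_t

Itô's formula for f(t, x): d f(t, B_t) = (f_t + (1/2) f_xx) dt + f_x dB_t. Compute partials of f(t, x) = -4*t*x^5/3:
  f_t(t,x)  = -4*x^5/3
  f_x(t,x)  = -20*t*x^4/3
  f_xx(t,x) = -80*t*x^3/3
Assemble drift = f_t + (1/2) f_xx = 4*x^3*(-10*t - x^2)/3 and diffusion = f_x = -20*t*x^4/3. Substituting x = B_t:
  d(-4*B_t^5*t/3) = (4*B_t^3*(-B_t^2 - 10*t)/3) dt + (-20*B_t^4*t/3) dB_t.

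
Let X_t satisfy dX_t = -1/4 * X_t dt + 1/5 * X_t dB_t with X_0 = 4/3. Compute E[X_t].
E[X_t] = 4*exp(-t/4)/3

For GBM dX = mu X dt + sigma X dB with X_0 = x_0, apply Itô to Y = log X: dY = (mu - sigma^2/2) dt + sigma dB, so Y_t = log(x_0) + (mu - sigma^2/2) t + sigma B_t and hence X_t = x_0 * exp((mu - sigma^2/2) t + sigma B_t).
With mu = -1/4, sigma = 1/5, x_0 = 4/3, this gives:
  X_t = 4/3 * exp((-27/100) * t + (1/5) * B_t).
Since sigma*B_t ~ Normal(0, sigma^2 t), E[exp(sigma*B_t)] = exp(sigma^2 t / 2); so E[X_t] = x_0 * exp((mu - sigma^2/2) t) * exp(sigma^2 t / 2) = x_0 * exp(mu t) = 4*exp(-t/4)/3.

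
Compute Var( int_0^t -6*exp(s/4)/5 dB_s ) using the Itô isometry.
Var = 72*exp(t/2)/25 - 72/25

The Itô integral of a deterministic integrand f(s) has mean 0 because each increment f(s) * (B_{s+ds} - B_s) has mean 0. By the Itô isometry:
  Var( int_0^t f(s) dB_s ) = E[ (int_0^t f(s) dB_s)^2 ] = int_0^t f(s)^2 ds.
Here f(s) = -6*exp(s/4)/5, so f(s)^2 = 36*exp(s/2)/25. Integrate:
  int_0^t (36*exp(s/2)/25) ds = 72*exp(t/2)/25 - 72/25.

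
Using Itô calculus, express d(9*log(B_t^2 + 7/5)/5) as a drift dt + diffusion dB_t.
d(9*log(B_t^2 + 7/5)/5) = (9*(7 - 5*B_t^2)/(5*B_t^2 + 7)^2) dt + (18*B_t/(5*B_t^2 + 7)) dB_t

Itô's formula for f(B_t) gives d f(B_t) = f'(B_t) dB_t + (1/2) f''(B_t) dt. Compute derivatives of f(x) = 9*log(x^2 + 7/5)/5:
  f'(x)  = 18*x/(5*x^2 + 7)
  f''(x) = 18*(7 - 5*x^2)/(5*x^2 + 7)^2
Substitute x = B_t and multiply the f'' term by 1/2:
  drift     = (1/2) * (18*(7 - 5*x^2)/(5*x^2 + 7)^2) evaluated at B_t = 9*(7 - 5*B_t^2)/(5*B_t^2 + 7)^2
  diffusion = (18*x/(5*x^2 + 7)) evaluated at B_t = 18*B_t/(5*B_t^2 + 7)
Therefore d(9*log(B_t^2 + 7/5)/5) = (9*(7 - 5*B_t^2)/(5*B_t^2 + 7)^2) dt + (18*B_t/(5*B_t^2 + 7)) dB_t.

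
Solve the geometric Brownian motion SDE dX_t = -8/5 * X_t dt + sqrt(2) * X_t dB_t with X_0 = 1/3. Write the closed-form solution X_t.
X_t = 1/3 * exp((-13/5) * t + (sqrt(2)) * B_t)

For GBM dX = mu X dt + sigma X dB with X_0 = x_0, apply Itô to Y = log X: dY = (mu - sigma^2/2) dt + sigma dB, so Y_t = log(x_0) + (mu - sigma^2/2) t + sigma B_t and hence X_t = x_0 * exp((mu - sigma^2/2) t + sigma B_t).
With mu = -8/5, sigma = sqrt(2), x_0 = 1/3, this gives:
  X_t = 1/3 * exp((-13/5) * t + (sqrt(2)) * B_t).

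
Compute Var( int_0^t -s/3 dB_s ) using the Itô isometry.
Var = t^3/27

The Itô integral of a deterministic integrand f(s) has mean 0 because each increment f(s) * (B_{s+ds} - B_s) has mean 0. By the Itô isometry:
  Var( int_0^t f(s) dB_s ) = E[ (int_0^t f(s) dB_s)^2 ] = int_0^t f(s)^2 ds.
Here f(s) = -s/3, so f(s)^2 = s^2/9. Integrate:
  int_0^t (s^2/9) ds = t^3/27.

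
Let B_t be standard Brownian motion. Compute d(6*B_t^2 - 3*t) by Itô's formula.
d(6*B_t^2 - 3*t) = (3) dt + (12*B_t) dB_t

Itô's formula for f(t, x): d f(t, B_t) = (f_t + (1/2) f_xx) dt + f_x dB_t. Compute partials of f(t, x) = -3*t + 6*x^2:
  f_t(t,x)  = -3
  f_x(t,x)  = 12*x
  f_xx(t,x) = 12
Assemble drift = f_t + (1/2) f_xx = 3 and diffusion = f_x = 12*x. Substituting x = B_t:
  d(6*B_t^2 - 3*t) = (3) dt + (12*B_t) dB_t.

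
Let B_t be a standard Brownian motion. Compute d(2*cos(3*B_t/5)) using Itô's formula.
d(2*cos(3*B_t/5)) = (-9*cos(3*B_t/5)/25) dt + (-6*sin(3*B_t/5)/5) dB_t

Itô's formula for f(B_t) gives d f(B_t) = f'(B_t) dB_t + (1/2) f''(B_t) dt. Compute derivatives of f(x) = 2*cos(3*x/5):
  f'(x)  = -6*sin(3*x/5)/5
  f''(x) = -18*cos(3*x/5)/25
Substitute x = B_t and multiply the f'' term by 1/2:
  drift     = (1/2) * (-18*cos(3*x/5)/25) evaluated at B_t = -9*cos(3*B_t/5)/25
  diffusion = (-6*sin(3*x/5)/5) evaluated at B_t = -6*sin(3*B_t/5)/5
Therefore d(2*cos(3*B_t/5)) = (-9*cos(3*B_t/5)/25) dt + (-6*sin(3*B_t/5)/5) dB_t.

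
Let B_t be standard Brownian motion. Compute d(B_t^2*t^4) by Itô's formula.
d(B_t^2*t^4) = (t^3*(4*B_t^2 + t)) dt + (2*B_t*t^4) dB_t

Itô's formula for f(t, x): d f(t, B_t) = (f_t + (1/2) f_xx) dt + f_x dB_t. Compute partials of f(t, x) = t^4*x^2:
  f_t(t,x)  = 4*t^3*x^2
  f_x(t,x)  = 2*t^4*x
  f_xx(t,x) = 2*t^4
Assemble drift = f_t + (1/2) f_xx = t^3*(t + 4*x^2) and diffusion = f_x = 2*t^4*x. Substituting x = B_t:
  d(B_t^2*t^4) = (t^3*(4*B_t^2 + t)) dt + (2*B_t*t^4) dB_t.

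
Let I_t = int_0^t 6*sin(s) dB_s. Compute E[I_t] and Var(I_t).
E[I_t] = 0; Var(I_t) = 18*t - 9*sin(2*t)

The Itô integral of a deterministic integrand f(s) has mean 0 because each increment f(s) * (B_{s+ds} - B_s) has mean 0. By the Itô isometry:
  Var( int_0^t f(s) dB_s ) = E[ (int_0^t f(s) dB_s)^2 ] = int_0^t f(s)^2 ds.
Here f(s) = 6*sin(s), so f(s)^2 = 36*sin(s)^2. Integrate:
  int_0^t (36*sin(s)^2) ds = 18*t - 9*sin(2*t).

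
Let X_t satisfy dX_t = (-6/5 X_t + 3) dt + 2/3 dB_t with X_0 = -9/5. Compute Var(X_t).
Var(X_t) = 5/27 - 5*exp(-12*t/5)/27

The variance V(t) = Var(X_t) satisfies V'(t) = 2 a V(t) + c^2 with V(0) = 0 (drift coefficient is linear in X, diffusion is constant). With a = -6/5, c = 2/3, the solution is
  V(t) = (c^2 / (2 a)) * (exp(2 a t) - 1)
       = ((2/3)^2 / (2*(-6/5))) * (exp((-12/5) t) - 1)
       = 5/27 - 5*exp(-12*t/5)/27.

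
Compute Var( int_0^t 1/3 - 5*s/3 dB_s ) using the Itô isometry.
Var = t*(25*t^2 - 15*t + 3)/27

The Itô integral of a deterministic integrand f(s) has mean 0 because each increment f(s) * (B_{s+ds} - B_s) has mean 0. By the Itô isometry:
  Var( int_0^t f(s) dB_s ) = E[ (int_0^t f(s) dB_s)^2 ] = int_0^t f(s)^2 ds.
Here f(s) = 1/3 - 5*s/3, so f(s)^2 = (5*s - 1)^2/9. Integrate:
  int_0^t ((5*s - 1)^2/9) ds = t*(25*t^2 - 15*t + 3)/27.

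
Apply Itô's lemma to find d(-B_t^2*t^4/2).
d(-B_t^2*t^4/2) = (t^3*(-4*B_t^2 - t)/2) dt + (-B_t*t^4) dB_t

Itô's formula for f(t, x): d f(t, B_t) = (f_t + (1/2) f_xx) dt + f_x dB_t. Compute partials of f(t, x) = -t^4*x^2/2:
  f_t(t,x)  = -2*t^3*x^2
  f_x(t,x)  = -t^4*x
  f_xx(t,x) = -t^4
Assemble drift = f_t + (1/2) f_xx = t^3*(-t - 4*x^2)/2 and diffusion = f_x = -t^4*x. Substituting x = B_t:
  d(-B_t^2*t^4/2) = (t^3*(-4*B_t^2 - t)/2) dt + (-B_t*t^4) dB_t.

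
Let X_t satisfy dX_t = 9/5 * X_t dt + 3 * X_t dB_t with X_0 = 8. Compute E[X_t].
E[X_t] = 8*exp(9*t/5)

For GBM dX = mu X dt + sigma X dB with X_0 = x_0, apply Itô to Y = log X: dY = (mu - sigma^2/2) dt + sigma dB, so Y_t = log(x_0) + (mu - sigma^2/2) t + sigma B_t and hence X_t = x_0 * exp((mu - sigma^2/2) t + sigma B_t).
With mu = 9/5, sigma = 3, x_0 = 8, this gives:
  X_t = 8 * exp((-27/10) * t + (3) * B_t).
Since sigma*B_t ~ Normal(0, sigma^2 t), E[exp(sigma*B_t)] = exp(sigma^2 t / 2); so E[X_t] = x_0 * exp((mu - sigma^2/2) t) * exp(sigma^2 t / 2) = x_0 * exp(mu t) = 8*exp(9*t/5).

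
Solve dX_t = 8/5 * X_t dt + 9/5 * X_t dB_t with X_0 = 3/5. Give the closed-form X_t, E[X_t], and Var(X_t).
X_t = 3/5 * exp((-1/50) t + (9/5) B_t); E[X_t] = 3*exp(8*t/5)/5; Var(X_t) = 9*(exp(81*t/25) - 1)*exp(16*t/5)/25

For GBM dX = mu X dt + sigma X dB with X_0 = x_0, apply Itô to Y = log X: dY = (mu - sigma^2/2) dt + sigma dB, so Y_t = log(x_0) + (mu - sigma^2/2) t + sigma B_t and hence X_t = x_0 * exp((mu - sigma^2/2) t + sigma B_t).
With mu = 8/5, sigma = 9/5, x_0 = 3/5, this gives:
  X_t = 3/5 * exp((-1/50) * t + (9/5) * B_t).
Since sigma*B_t ~ Normal(0, sigma^2 t), E[exp(sigma*B_t)] = exp(sigma^2 t / 2); so E[X_t] = x_0 * exp((mu - sigma^2/2) t) * exp(sigma^2 t / 2) = x_0 * exp(mu t) = 3*exp(8*t/5)/5.
Var(X_t) = E[X_t^2] - (E[X_t])^2 = x_0^2 * exp(2 mu t) * (exp(sigma^2 t) - 1) = 9*(exp(81*t/25) - 1)*exp(16*t/5)/25.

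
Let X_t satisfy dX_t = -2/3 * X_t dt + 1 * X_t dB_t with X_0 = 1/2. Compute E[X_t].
E[X_t] = exp(-2*t/3)/2

For GBM dX = mu X dt + sigma X dB with X_0 = x_0, apply Itô to Y = log X: dY = (mu - sigma^2/2) dt + sigma dB, so Y_t = log(x_0) + (mu - sigma^2/2) t + sigma B_t and hence X_t = x_0 * exp((mu - sigma^2/2) t + sigma B_t).
With mu = -2/3, sigma = 1, x_0 = 1/2, this gives:
  X_t = 1/2 * exp((-7/6) * t + (1) * B_t).
Since sigma*B_t ~ Normal(0, sigma^2 t), E[exp(sigma*B_t)] = exp(sigma^2 t / 2); so E[X_t] = x_0 * exp((mu - sigma^2/2) t) * exp(sigma^2 t / 2) = x_0 * exp(mu t) = exp(-2*t/3)/2.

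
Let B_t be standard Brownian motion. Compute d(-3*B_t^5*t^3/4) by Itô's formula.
d(-3*B_t^5*t^3/4) = (3*B_t^3*t^2*(-3*B_t^2 - 10*t)/4) dt + (-15*B_t^4*t^3/4) dB_t

Itô's formula for f(t, x): d f(t, B_t) = (f_t + (1/2) f_xx) dt + f_x dB_t. Compute partials of f(t, x) = -3*t^3*x^5/4:
  f_t(t,x)  = -9*t^2*x^5/4
  f_x(t,x)  = -15*t^3*x^4/4
  f_xx(t,x) = -15*t^3*x^3
Assemble drift = f_t + (1/2) f_xx = 3*t^2*x^3*(-10*t - 3*x^2)/4 and diffusion = f_x = -15*t^3*x^4/4. Substituting x = B_t:
  d(-3*B_t^5*t^3/4) = (3*B_t^3*t^2*(-3*B_t^2 - 10*t)/4) dt + (-15*B_t^4*t^3/4) dB_t.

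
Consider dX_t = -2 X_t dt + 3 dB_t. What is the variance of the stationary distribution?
lim Var(X_t) = 9/4

The OU SDE dX = -theta X dt + sigma dB admits the integrating factor exp(theta t): d(exp(theta t) X_t) = sigma exp(theta t) dB_t. Integrating from 0 to t gives X_t = x_0 * exp(-theta t) + sigma * int_0^t exp(-theta (t-s)) dB_s for any initial x_0. The Itô integral has variance (by the Itô isometry) sigma^2 * int_0^t exp(-2 theta (t - s)) ds = sigma^2 * (1 - exp(-2 theta t)) / (2 theta), independent of x_0.
With theta = 2, sigma = 3:
  Var(X_t) = (3)^2 * (1 - exp(-2*2 t)) / (2 * 2) = 9/4 - 9*exp(-4*t)/4.
As t -> infinity, exp(-2*2 t) -> 0, so the stationary variance is sigma^2 / (2 theta) = 9/4.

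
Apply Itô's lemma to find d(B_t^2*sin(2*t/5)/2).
d(B_t^2*sin(2*t/5)/2) = (B_t^2*cos(2*t/5)/5 + sin(2*t/5)/2) dt + (B_t*sin(2*t/5)) dB_t

Itô's formula for f(t, x): d f(t, B_t) = (f_t + (1/2) f_xx) dt + f_x dB_t. Compute partials of f(t, x) = x^2*sin(2*t/5)/2:
  f_t(t,x)  = x^2*cos(2*t/5)/5
  f_x(t,x)  = x*sin(2*t/5)
  f_xx(t,x) = sin(2*t/5)
Assemble drift = f_t + (1/2) f_xx = x^2*cos(2*t/5)/5 + sin(2*t/5)/2 and diffusion = f_x = x*sin(2*t/5). Substituting x = B_t:
  d(B_t^2*sin(2*t/5)/2) = (B_t^2*cos(2*t/5)/5 + sin(2*t/5)/2) dt + (B_t*sin(2*t/5)) dB_t.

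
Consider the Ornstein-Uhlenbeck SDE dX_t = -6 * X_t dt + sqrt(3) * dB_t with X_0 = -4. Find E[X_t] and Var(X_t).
E[X_t] = -4*exp(-6*t); Var(X_t) = 1/4 - exp(-12*t)/4

The OU SDE dX = -theta X dt + sigma dB admits the integrating factor exp(theta t): d(exp(theta t) X_t) = sigma exp(theta t) dB_t. Integrating from 0 to t:
  X_t = x_0 * exp(-theta t) + sigma * int_0^t exp(-theta (t-s)) dB_s.
The Itô integral has mean 0 and (by the Itô isometry) variance sigma^2 * int_0^t exp(-2 theta (t - s)) ds = sigma^2 * (1 - exp(-2 theta t)) / (2 theta).
With theta = 6, sigma = sqrt(3), x_0 = -4:
  E[X_t] = -4 * exp(-6 t) = -4*exp(-6*t)
  Var(X_t) = (sqrt(3))^2 * (1 - exp(-2*6 t)) / (2 * 6) = 1/4 - exp(-12*t)/4.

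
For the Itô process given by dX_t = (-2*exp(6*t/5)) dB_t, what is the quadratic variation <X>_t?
<X>_t = 5*exp(12*t/5)/3 - 5/3

For an Itô process dX_t = a(t) dt + b(t) dB_t, the quadratic variation is <X>_t = int_0^t b(s)^2 ds (the drift term does not contribute). Here b(s) = -2*exp(6*s/5), so
  b(s)^2 = 4*exp(12*s/5).
Integrating from 0 to t:
  <X>_t = int_0^t (4*exp(12*s/5)) ds = 5*exp(12*t/5)/3 - 5/3.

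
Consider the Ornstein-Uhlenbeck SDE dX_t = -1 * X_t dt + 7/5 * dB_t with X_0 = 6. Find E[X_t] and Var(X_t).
E[X_t] = 6*exp(-t); Var(X_t) = 49/50 - 49*exp(-2*t)/50

The OU SDE dX = -theta X dt + sigma dB admits the integrating factor exp(theta t): d(exp(theta t) X_t) = sigma exp(theta t) dB_t. Integrating from 0 to t:
  X_t = x_0 * exp(-theta t) + sigma * int_0^t exp(-theta (t-s)) dB_s.
The Itô integral has mean 0 and (by the Itô isometry) variance sigma^2 * int_0^t exp(-2 theta (t - s)) ds = sigma^2 * (1 - exp(-2 theta t)) / (2 theta).
With theta = 1, sigma = 7/5, x_0 = 6:
  E[X_t] = 6 * exp(-1 t) = 6*exp(-t)
  Var(X_t) = (7/5)^2 * (1 - exp(-2*1 t)) / (2 * 1) = 49/50 - 49*exp(-2*t)/50.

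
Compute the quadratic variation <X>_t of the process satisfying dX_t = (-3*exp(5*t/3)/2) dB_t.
<X>_t = 27*exp(10*t/3)/40 - 27/40

For an Itô process dX_t = a(t) dt + b(t) dB_t, the quadratic variation is <X>_t = int_0^t b(s)^2 ds (the drift term does not contribute). Here b(s) = -3*exp(5*s/3)/2, so
  b(s)^2 = 9*exp(10*s/3)/4.
Integrating from 0 to t:
  <X>_t = int_0^t (9*exp(10*s/3)/4) ds = 27*exp(10*t/3)/40 - 27/40.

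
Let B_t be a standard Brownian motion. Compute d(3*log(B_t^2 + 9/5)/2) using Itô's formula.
d(3*log(B_t^2 + 9/5)/2) = (15*(9 - 5*B_t^2)/(2*(5*B_t^2 + 9)^2)) dt + (15*B_t/(5*B_t^2 + 9)) dB_t

Itô's formula for f(B_t) gives d f(B_t) = f'(B_t) dB_t + (1/2) f''(B_t) dt. Compute derivatives of f(x) = 3*log(x^2 + 9/5)/2:
  f'(x)  = 15*x/(5*x^2 + 9)
  f''(x) = 15*(9 - 5*x^2)/(5*x^2 + 9)^2
Substitute x = B_t and multiply the f'' term by 1/2:
  drift     = (1/2) * (15*(9 - 5*x^2)/(5*x^2 + 9)^2) evaluated at B_t = 15*(9 - 5*B_t^2)/(2*(5*B_t^2 + 9)^2)
  diffusion = (15*x/(5*x^2 + 9)) evaluated at B_t = 15*B_t/(5*B_t^2 + 9)
Therefore d(3*log(B_t^2 + 9/5)/2) = (15*(9 - 5*B_t^2)/(2*(5*B_t^2 + 9)^2)) dt + (15*B_t/(5*B_t^2 + 9)) dB_t.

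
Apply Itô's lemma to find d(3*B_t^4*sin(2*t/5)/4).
d(3*B_t^4*sin(2*t/5)/4) = (3*B_t^2*(B_t^2*cos(2*t/5) + 15*sin(2*t/5))/10) dt + (3*B_t^3*sin(2*t/5)) dB_t

Itô's formula for f(t, x): d f(t, B_t) = (f_t + (1/2) f_xx) dt + f_x dB_t. Compute partials of f(t, x) = 3*x^4*sin(2*t/5)/4:
  f_t(t,x)  = 3*x^4*cos(2*t/5)/10
  f_x(t,x)  = 3*x^3*sin(2*t/5)
  f_xx(t,x) = 9*x^2*sin(2*t/5)
Assemble drift = f_t + (1/2) f_xx = 3*x^2*(x^2*cos(2*t/5) + 15*sin(2*t/5))/10 and diffusion = f_x = 3*x^3*sin(2*t/5). Substituting x = B_t:
  d(3*B_t^4*sin(2*t/5)/4) = (3*B_t^2*(B_t^2*cos(2*t/5) + 15*sin(2*t/5))/10) dt + (3*B_t^3*sin(2*t/5)) dB_t.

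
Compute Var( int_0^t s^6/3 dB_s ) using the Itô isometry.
Var = t^13/117

The Itô integral of a deterministic integrand f(s) has mean 0 because each increment f(s) * (B_{s+ds} - B_s) has mean 0. By the Itô isometry:
  Var( int_0^t f(s) dB_s ) = E[ (int_0^t f(s) dB_s)^2 ] = int_0^t f(s)^2 ds.
Here f(s) = s^6/3, so f(s)^2 = s^12/9. Integrate:
  int_0^t (s^12/9) ds = t^13/117.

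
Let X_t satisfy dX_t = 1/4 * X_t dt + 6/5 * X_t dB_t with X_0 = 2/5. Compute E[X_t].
E[X_t] = 2*exp(t/4)/5

For GBM dX = mu X dt + sigma X dB with X_0 = x_0, apply Itô to Y = log X: dY = (mu - sigma^2/2) dt + sigma dB, so Y_t = log(x_0) + (mu - sigma^2/2) t + sigma B_t and hence X_t = x_0 * exp((mu - sigma^2/2) t + sigma B_t).
With mu = 1/4, sigma = 6/5, x_0 = 2/5, this gives:
  X_t = 2/5 * exp((-47/100) * t + (6/5) * B_t).
Since sigma*B_t ~ Normal(0, sigma^2 t), E[exp(sigma*B_t)] = exp(sigma^2 t / 2); so E[X_t] = x_0 * exp((mu - sigma^2/2) t) * exp(sigma^2 t / 2) = x_0 * exp(mu t) = 2*exp(t/4)/5.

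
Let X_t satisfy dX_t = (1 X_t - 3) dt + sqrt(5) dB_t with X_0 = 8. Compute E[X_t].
E[X_t] = 5*exp(t) + 3

Taking expectations and using E[dB_t] = 0, the mean m(t) = E[X_t] satisfies the ODE m'(t) = a m(t) + b with m(0) = x_0. With a = 1, b = -3, x_0 = 8, the solution is
  m(t) = x_0 * exp(a t) + (b/a) * (exp(a t) - 1)
       = 8 * exp(1 t) + ((-3)/1) * (exp(1 t) - 1)
       = 5*exp(t) + 3.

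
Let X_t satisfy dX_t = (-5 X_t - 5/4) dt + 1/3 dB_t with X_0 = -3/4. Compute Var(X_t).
Var(X_t) = 1/90 - exp(-10*t)/90

The variance V(t) = Var(X_t) satisfies V'(t) = 2 a V(t) + c^2 with V(0) = 0 (drift coefficient is linear in X, diffusion is constant). With a = -5, c = 1/3, the solution is
  V(t) = (c^2 / (2 a)) * (exp(2 a t) - 1)
       = ((1/3)^2 / (2*(-5))) * (exp((-10) t) - 1)
       = 1/90 - exp(-10*t)/90.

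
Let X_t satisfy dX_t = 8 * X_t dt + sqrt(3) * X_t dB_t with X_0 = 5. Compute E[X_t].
E[X_t] = 5*exp(8*t)

For GBM dX = mu X dt + sigma X dB with X_0 = x_0, apply Itô to Y = log X: dY = (mu - sigma^2/2) dt + sigma dB, so Y_t = log(x_0) + (mu - sigma^2/2) t + sigma B_t and hence X_t = x_0 * exp((mu - sigma^2/2) t + sigma B_t).
With mu = 8, sigma = sqrt(3), x_0 = 5, this gives:
  X_t = 5 * exp((13/2) * t + (sqrt(3)) * B_t).
Since sigma*B_t ~ Normal(0, sigma^2 t), E[exp(sigma*B_t)] = exp(sigma^2 t / 2); so E[X_t] = x_0 * exp((mu - sigma^2/2) t) * exp(sigma^2 t / 2) = x_0 * exp(mu t) = 5*exp(8*t).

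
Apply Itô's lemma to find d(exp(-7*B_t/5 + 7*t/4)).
d(exp(-7*B_t/5 + 7*t/4)) = (273*exp(-7*B_t/5 + 7*t/4)/100) dt + (-7*exp(-7*B_t/5 + 7*t/4)/5) dB_t

Itô's formula for f(t, x): d f(t, B_t) = (f_t + (1/2) f_xx) dt + f_x dB_t. Compute partials of f(t, x) = exp(7*t/4 - 7*x/5):
  f_t(t,x)  = 7*exp(7*t/4 - 7*x/5)/4
  f_x(t,x)  = -7*exp(7*t/4 - 7*x/5)/5
  f_xx(t,x) = 49*exp(7*t/4 - 7*x/5)/25
Assemble drift = f_t + (1/2) f_xx = 273*exp(7*t/4 - 7*x/5)/100 and diffusion = f_x = -7*exp(7*t/4 - 7*x/5)/5. Substituting x = B_t:
  d(exp(-7*B_t/5 + 7*t/4)) = (273*exp(-7*B_t/5 + 7*t/4)/100) dt + (-7*exp(-7*B_t/5 + 7*t/4)/5) dB_t.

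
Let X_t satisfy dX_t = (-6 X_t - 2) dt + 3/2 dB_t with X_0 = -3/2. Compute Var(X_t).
Var(X_t) = 3/16 - 3*exp(-12*t)/16

The variance V(t) = Var(X_t) satisfies V'(t) = 2 a V(t) + c^2 with V(0) = 0 (drift coefficient is linear in X, diffusion is constant). With a = -6, c = 3/2, the solution is
  V(t) = (c^2 / (2 a)) * (exp(2 a t) - 1)
       = ((3/2)^2 / (2*(-6))) * (exp((-12) t) - 1)
       = 3/16 - 3*exp(-12*t)/16.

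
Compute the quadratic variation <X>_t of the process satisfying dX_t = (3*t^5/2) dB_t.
<X>_t = 9*t^11/44

For an Itô process dX_t = a(t) dt + b(t) dB_t, the quadratic variation is <X>_t = int_0^t b(s)^2 ds (the drift term does not contribute). Here b(s) = 3*s^5/2, so
  b(s)^2 = 9*s^10/4.
Integrating from 0 to t:
  <X>_t = int_0^t (9*s^10/4) ds = 9*t^11/44.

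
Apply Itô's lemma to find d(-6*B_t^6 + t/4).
d(-6*B_t^6 + t/4) = (1/4 - 90*B_t^4) dt + (-36*B_t^5) dB_t

Itô's formula for f(t, x): d f(t, B_t) = (f_t + (1/2) f_xx) dt + f_x dB_t. Compute partials of f(t, x) = t/4 - 6*x^6:
  f_t(t,x)  = 1/4
  f_x(t,x)  = -36*x^5
  f_xx(t,x) = -180*x^4
Assemble drift = f_t + (1/2) f_xx = 1/4 - 90*x^4 and diffusion = f_x = -36*x^5. Substituting x = B_t:
  d(-6*B_t^6 + t/4) = (1/4 - 90*B_t^4) dt + (-36*B_t^5) dB_t.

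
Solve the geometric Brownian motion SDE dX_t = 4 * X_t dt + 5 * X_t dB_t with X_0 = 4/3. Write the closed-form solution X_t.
X_t = 4/3 * exp((-17/2) * t + (5) * B_t)

For GBM dX = mu X dt + sigma X dB with X_0 = x_0, apply Itô to Y = log X: dY = (mu - sigma^2/2) dt + sigma dB, so Y_t = log(x_0) + (mu - sigma^2/2) t + sigma B_t and hence X_t = x_0 * exp((mu - sigma^2/2) t + sigma B_t).
With mu = 4, sigma = 5, x_0 = 4/3, this gives:
  X_t = 4/3 * exp((-17/2) * t + (5) * B_t).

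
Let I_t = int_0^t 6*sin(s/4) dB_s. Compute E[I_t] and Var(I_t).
E[I_t] = 0; Var(I_t) = 18*t - 36*sin(t/2)

The Itô integral of a deterministic integrand f(s) has mean 0 because each increment f(s) * (B_{s+ds} - B_s) has mean 0. By the Itô isometry:
  Var( int_0^t f(s) dB_s ) = E[ (int_0^t f(s) dB_s)^2 ] = int_0^t f(s)^2 ds.
Here f(s) = 6*sin(s/4), so f(s)^2 = 36*sin(s/4)^2. Integrate:
  int_0^t (36*sin(s/4)^2) ds = 18*t - 36*sin(t/2).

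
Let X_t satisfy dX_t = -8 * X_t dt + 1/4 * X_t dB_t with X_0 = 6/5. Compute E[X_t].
E[X_t] = 6*exp(-8*t)/5

For GBM dX = mu X dt + sigma X dB with X_0 = x_0, apply Itô to Y = log X: dY = (mu - sigma^2/2) dt + sigma dB, so Y_t = log(x_0) + (mu - sigma^2/2) t + sigma B_t and hence X_t = x_0 * exp((mu - sigma^2/2) t + sigma B_t).
With mu = -8, sigma = 1/4, x_0 = 6/5, this gives:
  X_t = 6/5 * exp((-257/32) * t + (1/4) * B_t).
Since sigma*B_t ~ Normal(0, sigma^2 t), E[exp(sigma*B_t)] = exp(sigma^2 t / 2); so E[X_t] = x_0 * exp((mu - sigma^2/2) t) * exp(sigma^2 t / 2) = x_0 * exp(mu t) = 6*exp(-8*t)/5.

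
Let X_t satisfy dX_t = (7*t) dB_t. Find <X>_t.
<X>_t = 49*t^3/3

For an Itô process dX_t = a(t) dt + b(t) dB_t, the quadratic variation is <X>_t = int_0^t b(s)^2 ds (the drift term does not contribute). Here b(s) = 7*s, so
  b(s)^2 = 49*s^2.
Integrating from 0 to t:
  <X>_t = int_0^t (49*s^2) ds = 49*t^3/3.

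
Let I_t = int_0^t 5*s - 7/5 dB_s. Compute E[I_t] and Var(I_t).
E[I_t] = 0; Var(I_t) = t*(625*t^2 - 525*t + 147)/75

The Itô integral of a deterministic integrand f(s) has mean 0 because each increment f(s) * (B_{s+ds} - B_s) has mean 0. By the Itô isometry:
  Var( int_0^t f(s) dB_s ) = E[ (int_0^t f(s) dB_s)^2 ] = int_0^t f(s)^2 ds.
Here f(s) = 5*s - 7/5, so f(s)^2 = (25*s - 7)^2/25. Integrate:
  int_0^t ((25*s - 7)^2/25) ds = t*(625*t^2 - 525*t + 147)/75.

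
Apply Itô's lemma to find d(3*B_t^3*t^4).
d(3*B_t^3*t^4) = (3*B_t*t^3*(4*B_t^2 + 3*t)) dt + (9*B_t^2*t^4) dB_t

Itô's formula for f(t, x): d f(t, B_t) = (f_t + (1/2) f_xx) dt + f_x dB_t. Compute partials of f(t, x) = 3*t^4*x^3:
  f_t(t,x)  = 12*t^3*x^3
  f_x(t,x)  = 9*t^4*x^2
  f_xx(t,x) = 18*t^4*x
Assemble drift = f_t + (1/2) f_xx = 3*t^3*x*(3*t + 4*x^2) and diffusion = f_x = 9*t^4*x^2. Substituting x = B_t:
  d(3*B_t^3*t^4) = (3*B_t*t^3*(4*B_t^2 + 3*t)) dt + (9*B_t^2*t^4) dB_t.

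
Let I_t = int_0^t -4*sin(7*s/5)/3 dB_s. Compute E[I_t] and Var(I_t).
E[I_t] = 0; Var(I_t) = 8*t/9 - 20*sin(14*t/5)/63

The Itô integral of a deterministic integrand f(s) has mean 0 because each increment f(s) * (B_{s+ds} - B_s) has mean 0. By the Itô isometry:
  Var( int_0^t f(s) dB_s ) = E[ (int_0^t f(s) dB_s)^2 ] = int_0^t f(s)^2 ds.
Here f(s) = -4*sin(7*s/5)/3, so f(s)^2 = 16*sin(7*s/5)^2/9. Integrate:
  int_0^t (16*sin(7*s/5)^2/9) ds = 8*t/9 - 20*sin(14*t/5)/63.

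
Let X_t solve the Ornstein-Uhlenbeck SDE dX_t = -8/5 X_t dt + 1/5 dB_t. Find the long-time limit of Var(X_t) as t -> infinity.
lim Var(X_t) = 1/80

The OU SDE dX = -theta X dt + sigma dB admits the integrating factor exp(theta t): d(exp(theta t) X_t) = sigma exp(theta t) dB_t. Integrating from 0 to t gives X_t = x_0 * exp(-theta t) + sigma * int_0^t exp(-theta (t-s)) dB_s for any initial x_0. The Itô integral has variance (by the Itô isometry) sigma^2 * int_0^t exp(-2 theta (t - s)) ds = sigma^2 * (1 - exp(-2 theta t)) / (2 theta), independent of x_0.
With theta = 8/5, sigma = 1/5:
  Var(X_t) = (1/5)^2 * (1 - exp(-2*8/5 t)) / (2 * 8/5) = 1/80 - exp(-16*t/5)/80.
As t -> infinity, exp(-2*8/5 t) -> 0, so the stationary variance is sigma^2 / (2 theta) = 1/80.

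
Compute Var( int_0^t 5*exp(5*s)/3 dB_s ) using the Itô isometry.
Var = 5*exp(10*t)/18 - 5/18

The Itô integral of a deterministic integrand f(s) has mean 0 because each increment f(s) * (B_{s+ds} - B_s) has mean 0. By the Itô isometry:
  Var( int_0^t f(s) dB_s ) = E[ (int_0^t f(s) dB_s)^2 ] = int_0^t f(s)^2 ds.
Here f(s) = 5*exp(5*s)/3, so f(s)^2 = 25*exp(10*s)/9. Integrate:
  int_0^t (25*exp(10*s)/9) ds = 5*exp(10*t)/18 - 5/18.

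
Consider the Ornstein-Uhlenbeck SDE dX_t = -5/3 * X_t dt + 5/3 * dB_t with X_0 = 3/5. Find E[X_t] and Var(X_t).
E[X_t] = 3*exp(-5*t/3)/5; Var(X_t) = 5/6 - 5*exp(-10*t/3)/6

The OU SDE dX = -theta X dt + sigma dB admits the integrating factor exp(theta t): d(exp(theta t) X_t) = sigma exp(theta t) dB_t. Integrating from 0 to t:
  X_t = x_0 * exp(-theta t) + sigma * int_0^t exp(-theta (t-s)) dB_s.
The Itô integral has mean 0 and (by the Itô isometry) variance sigma^2 * int_0^t exp(-2 theta (t - s)) ds = sigma^2 * (1 - exp(-2 theta t)) / (2 theta).
With theta = 5/3, sigma = 5/3, x_0 = 3/5:
  E[X_t] = 3/5 * exp(-5/3 t) = 3*exp(-5*t/3)/5
  Var(X_t) = (5/3)^2 * (1 - exp(-2*5/3 t)) / (2 * 5/3) = 5/6 - 5*exp(-10*t/3)/6.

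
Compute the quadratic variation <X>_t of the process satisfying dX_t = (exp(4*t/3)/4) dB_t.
<X>_t = 3*exp(8*t/3)/128 - 3/128

For an Itô process dX_t = a(t) dt + b(t) dB_t, the quadratic variation is <X>_t = int_0^t b(s)^2 ds (the drift term does not contribute). Here b(s) = exp(4*s/3)/4, so
  b(s)^2 = exp(8*s/3)/16.
Integrating from 0 to t:
  <X>_t = int_0^t (exp(8*s/3)/16) ds = 3*exp(8*t/3)/128 - 3/128.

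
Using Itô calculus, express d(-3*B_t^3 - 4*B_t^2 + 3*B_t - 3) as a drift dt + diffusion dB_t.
d(-3*B_t^3 - 4*B_t^2 + 3*B_t - 3) = (-9*B_t - 4) dt + (-9*B_t^2 - 8*B_t + 3) dB_t

Itô's formula for f(B_t) gives d f(B_t) = f'(B_t) dB_t + (1/2) f''(B_t) dt. Compute derivatives of f(x) = -3*x^3 - 4*x^2 + 3*x - 3:
  f'(x)  = -9*x^2 - 8*x + 3
  f''(x) = -18*x - 8
Substitute x = B_t and multiply the f'' term by 1/2:
  drift     = (1/2) * (-18*x - 8) evaluated at B_t = -9*B_t - 4
  diffusion = (-9*x^2 - 8*x + 3) evaluated at B_t = -9*B_t^2 - 8*B_t + 3
Therefore d(-3*B_t^3 - 4*B_t^2 + 3*B_t - 3) = (-9*B_t - 4) dt + (-9*B_t^2 - 8*B_t + 3) dB_t.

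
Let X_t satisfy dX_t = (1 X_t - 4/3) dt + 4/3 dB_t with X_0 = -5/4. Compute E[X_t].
E[X_t] = 4/3 - 31*exp(t)/12

Taking expectations and using E[dB_t] = 0, the mean m(t) = E[X_t] satisfies the ODE m'(t) = a m(t) + b with m(0) = x_0. With a = 1, b = -4/3, x_0 = -5/4, the solution is
  m(t) = x_0 * exp(a t) + (b/a) * (exp(a t) - 1)
       = (-5/4) * exp(1 t) + ((-4/3)/1) * (exp(1 t) - 1)
       = 4/3 - 31*exp(t)/12.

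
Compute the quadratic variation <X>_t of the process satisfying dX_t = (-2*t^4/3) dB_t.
<X>_t = 4*t^9/81

For an Itô process dX_t = a(t) dt + b(t) dB_t, the quadratic variation is <X>_t = int_0^t b(s)^2 ds (the drift term does not contribute). Here b(s) = -2*s^4/3, so
  b(s)^2 = 4*s^8/9.
Integrating from 0 to t:
  <X>_t = int_0^t (4*s^8/9) ds = 4*t^9/81.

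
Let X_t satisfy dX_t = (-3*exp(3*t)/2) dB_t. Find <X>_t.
<X>_t = 3*exp(6*t)/8 - 3/8

For an Itô process dX_t = a(t) dt + b(t) dB_t, the quadratic variation is <X>_t = int_0^t b(s)^2 ds (the drift term does not contribute). Here b(s) = -3*exp(3*s)/2, so
  b(s)^2 = 9*exp(6*s)/4.
Integrating from 0 to t:
  <X>_t = int_0^t (9*exp(6*s)/4) ds = 3*exp(6*t)/8 - 3/8.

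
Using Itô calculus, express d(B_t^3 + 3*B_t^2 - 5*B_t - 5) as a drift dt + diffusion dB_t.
d(B_t^3 + 3*B_t^2 - 5*B_t - 5) = (3*B_t + 3) dt + (3*B_t^2 + 6*B_t - 5) dB_t

Itô's formula for f(B_t) gives d f(B_t) = f'(B_t) dB_t + (1/2) f''(B_t) dt. Compute derivatives of f(x) = x^3 + 3*x^2 - 5*x - 5:
  f'(x)  = 3*x^2 + 6*x - 5
  f''(x) = 6*x + 6
Substitute x = B_t and multiply the f'' term by 1/2:
  drift     = (1/2) * (6*x + 6) evaluated at B_t = 3*B_t + 3
  diffusion = (3*x^2 + 6*x - 5) evaluated at B_t = 3*B_t^2 + 6*B_t - 5
Therefore d(B_t^3 + 3*B_t^2 - 5*B_t - 5) = (3*B_t + 3) dt + (3*B_t^2 + 6*B_t - 5) dB_t.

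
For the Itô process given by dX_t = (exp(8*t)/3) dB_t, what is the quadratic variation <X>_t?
<X>_t = exp(16*t)/144 - 1/144

For an Itô process dX_t = a(t) dt + b(t) dB_t, the quadratic variation is <X>_t = int_0^t b(s)^2 ds (the drift term does not contribute). Here b(s) = exp(8*s)/3, so
  b(s)^2 = exp(16*s)/9.
Integrating from 0 to t:
  <X>_t = int_0^t (exp(16*s)/9) ds = exp(16*t)/144 - 1/144.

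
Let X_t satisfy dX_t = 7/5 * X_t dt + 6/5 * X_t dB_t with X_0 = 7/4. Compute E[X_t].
E[X_t] = 7*exp(7*t/5)/4

For GBM dX = mu X dt + sigma X dB with X_0 = x_0, apply Itô to Y = log X: dY = (mu - sigma^2/2) dt + sigma dB, so Y_t = log(x_0) + (mu - sigma^2/2) t + sigma B_t and hence X_t = x_0 * exp((mu - sigma^2/2) t + sigma B_t).
With mu = 7/5, sigma = 6/5, x_0 = 7/4, this gives:
  X_t = 7/4 * exp((17/25) * t + (6/5) * B_t).
Since sigma*B_t ~ Normal(0, sigma^2 t), E[exp(sigma*B_t)] = exp(sigma^2 t / 2); so E[X_t] = x_0 * exp((mu - sigma^2/2) t) * exp(sigma^2 t / 2) = x_0 * exp(mu t) = 7*exp(7*t/5)/4.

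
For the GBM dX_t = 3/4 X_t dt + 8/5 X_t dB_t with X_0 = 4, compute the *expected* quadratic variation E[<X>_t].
E[<X>_t] = 2048*exp(203*t/50)/203 - 2048/203

<X>_t = int_0^t ((8/5) * X_s)^2 ds. Taking expectation inside the integral: E[<X>_t] = (8/5)^2 * int_0^t E[X_s^2] ds. For GBM, E[X_s^2] = x_0^2 * exp((2 mu + sigma^2) s). Integrating:
  E[<X>_t] = (8/5)^2 * 4^2 * (exp((2*(3/4) + (8/5)^2) t) - 1) / (2*(3/4) + (8/5)^2)
           = (8/5)^2 * 4^2 * (exp((203/50) t) - 1) / (203/50) = 2048*exp(203*t/50)/203 - 2048/203.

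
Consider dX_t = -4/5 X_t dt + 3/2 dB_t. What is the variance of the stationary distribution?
lim Var(X_t) = 45/32

The OU SDE dX = -theta X dt + sigma dB admits the integrating factor exp(theta t): d(exp(theta t) X_t) = sigma exp(theta t) dB_t. Integrating from 0 to t gives X_t = x_0 * exp(-theta t) + sigma * int_0^t exp(-theta (t-s)) dB_s for any initial x_0. The Itô integral has variance (by the Itô isometry) sigma^2 * int_0^t exp(-2 theta (t - s)) ds = sigma^2 * (1 - exp(-2 theta t)) / (2 theta), independent of x_0.
With theta = 4/5, sigma = 3/2:
  Var(X_t) = (3/2)^2 * (1 - exp(-2*4/5 t)) / (2 * 4/5) = 45/32 - 45*exp(-8*t/5)/32.
As t -> infinity, exp(-2*4/5 t) -> 0, so the stationary variance is sigma^2 / (2 theta) = 45/32.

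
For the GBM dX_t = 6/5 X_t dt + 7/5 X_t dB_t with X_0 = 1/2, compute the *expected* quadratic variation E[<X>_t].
E[<X>_t] = 49*exp(109*t/25)/436 - 49/436

<X>_t = int_0^t ((7/5) * X_s)^2 ds. Taking expectation inside the integral: E[<X>_t] = (7/5)^2 * int_0^t E[X_s^2] ds. For GBM, E[X_s^2] = x_0^2 * exp((2 mu + sigma^2) s). Integrating:
  E[<X>_t] = (7/5)^2 * (1/2)^2 * (exp((2*(6/5) + (7/5)^2) t) - 1) / (2*(6/5) + (7/5)^2)
           = (7/5)^2 * (1/2)^2 * (exp((109/25) t) - 1) / (109/25) = 49*exp(109*t/25)/436 - 49/436.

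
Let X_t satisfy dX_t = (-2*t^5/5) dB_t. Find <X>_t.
<X>_t = 4*t^11/275

For an Itô process dX_t = a(t) dt + b(t) dB_t, the quadratic variation is <X>_t = int_0^t b(s)^2 ds (the drift term does not contribute). Here b(s) = -2*s^5/5, so
  b(s)^2 = 4*s^10/25.
Integrating from 0 to t:
  <X>_t = int_0^t (4*s^10/25) ds = 4*t^11/275.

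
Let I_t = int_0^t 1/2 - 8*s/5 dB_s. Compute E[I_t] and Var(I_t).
E[I_t] = 0; Var(I_t) = t*(256*t^2 - 240*t + 75)/300

The Itô integral of a deterministic integrand f(s) has mean 0 because each increment f(s) * (B_{s+ds} - B_s) has mean 0. By the Itô isometry:
  Var( int_0^t f(s) dB_s ) = E[ (int_0^t f(s) dB_s)^2 ] = int_0^t f(s)^2 ds.
Here f(s) = 1/2 - 8*s/5, so f(s)^2 = (16*s - 5)^2/100. Integrate:
  int_0^t ((16*s - 5)^2/100) ds = t*(256*t^2 - 240*t + 75)/300.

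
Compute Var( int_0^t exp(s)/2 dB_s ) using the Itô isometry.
Var = exp(2*t)/8 - 1/8

The Itô integral of a deterministic integrand f(s) has mean 0 because each increment f(s) * (B_{s+ds} - B_s) has mean 0. By the Itô isometry:
  Var( int_0^t f(s) dB_s ) = E[ (int_0^t f(s) dB_s)^2 ] = int_0^t f(s)^2 ds.
Here f(s) = exp(s)/2, so f(s)^2 = exp(2*s)/4. Integrate:
  int_0^t (exp(2*s)/4) ds = exp(2*t)/8 - 1/8.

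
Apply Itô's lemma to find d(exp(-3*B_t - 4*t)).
d(exp(-3*B_t - 4*t)) = (exp(-3*B_t - 4*t)/2) dt + (-3*exp(-3*B_t - 4*t)) dB_t

Itô's formula for f(t, x): d f(t, B_t) = (f_t + (1/2) f_xx) dt + f_x dB_t. Compute partials of f(t, x) = exp(-4*t - 3*x):
  f_t(t,x)  = -4*exp(-4*t - 3*x)
  f_x(t,x)  = -3*exp(-4*t - 3*x)
  f_xx(t,x) = 9*exp(-4*t - 3*x)
Assemble drift = f_t + (1/2) f_xx = exp(-4*t - 3*x)/2 and diffusion = f_x = -3*exp(-4*t - 3*x). Substituting x = B_t:
  d(exp(-3*B_t - 4*t)) = (exp(-3*B_t - 4*t)/2) dt + (-3*exp(-3*B_t - 4*t)) dB_t.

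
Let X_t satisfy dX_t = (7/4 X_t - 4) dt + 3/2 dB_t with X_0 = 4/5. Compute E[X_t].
E[X_t] = 16/7 - 52*exp(7*t/4)/35

Taking expectations and using E[dB_t] = 0, the mean m(t) = E[X_t] satisfies the ODE m'(t) = a m(t) + b with m(0) = x_0. With a = 7/4, b = -4, x_0 = 4/5, the solution is
  m(t) = x_0 * exp(a t) + (b/a) * (exp(a t) - 1)
       = (4/5) * exp((7/4) t) + ((-4)/(7/4)) * (exp((7/4) t) - 1)
       = 16/7 - 52*exp(7*t/4)/35.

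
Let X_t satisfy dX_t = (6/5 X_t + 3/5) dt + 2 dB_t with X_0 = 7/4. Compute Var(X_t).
Var(X_t) = 5*exp(12*t/5)/3 - 5/3

The variance V(t) = Var(X_t) satisfies V'(t) = 2 a V(t) + c^2 with V(0) = 0 (drift coefficient is linear in X, diffusion is constant). With a = 6/5, c = 2, the solution is
  V(t) = (c^2 / (2 a)) * (exp(2 a t) - 1)
       = (2^2 / (2*(6/5))) * (exp((12/5) t) - 1)
       = 5*exp(12*t/5)/3 - 5/3.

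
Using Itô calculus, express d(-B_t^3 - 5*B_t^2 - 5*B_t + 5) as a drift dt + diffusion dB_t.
d(-B_t^3 - 5*B_t^2 - 5*B_t + 5) = (-3*B_t - 5) dt + (-3*B_t^2 - 10*B_t - 5) dB_t

Itô's formula for f(B_t) gives d f(B_t) = f'(B_t) dB_t + (1/2) f''(B_t) dt. Compute derivatives of f(x) = -x^3 - 5*x^2 - 5*x + 5:
  f'(x)  = -3*x^2 - 10*x - 5
  f''(x) = -6*x - 10
Substitute x = B_t and multiply the f'' term by 1/2:
  drift     = (1/2) * (-6*x - 10) evaluated at B_t = -3*B_t - 5
  diffusion = (-3*x^2 - 10*x - 5) evaluated at B_t = -3*B_t^2 - 10*B_t - 5
Therefore d(-B_t^3 - 5*B_t^2 - 5*B_t + 5) = (-3*B_t - 5) dt + (-3*B_t^2 - 10*B_t - 5) dB_t.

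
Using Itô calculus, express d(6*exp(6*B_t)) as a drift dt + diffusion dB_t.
d(6*exp(6*B_t)) = (108*exp(6*B_t)) dt + (36*exp(6*B_t)) dB_t

Itô's formula for f(B_t) gives d f(B_t) = f'(B_t) dB_t + (1/2) f''(B_t) dt. Compute derivatives of f(x) = 6*exp(6*x):
  f'(x)  = 36*exp(6*x)
  f''(x) = 216*exp(6*x)
Substitute x = B_t and multiply the f'' term by 1/2:
  drift     = (1/2) * (216*exp(6*x)) evaluated at B_t = 108*exp(6*B_t)
  diffusion = (36*exp(6*x)) evaluated at B_t = 36*exp(6*B_t)
Therefore d(6*exp(6*B_t)) = (108*exp(6*B_t)) dt + (36*exp(6*B_t)) dB_t.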